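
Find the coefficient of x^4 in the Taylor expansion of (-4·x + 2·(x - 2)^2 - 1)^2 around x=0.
Expand to order 4: (-4·x + 2·(x - 2)^2 - 1)^2 = 4·x^4 - 48·x^3 + 172·x^2 - 168·x + 49 + O(x^5).
The coefficient of x^4 is 4.

Final answer: 4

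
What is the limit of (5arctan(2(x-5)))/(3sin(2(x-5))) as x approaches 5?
Both numerator and denominator → 0 as x → 5; this is a 0/0 indeterminate form.
Expand each to leading order near x = 5: numerator ~ 10·(x - 5), denominator ~ 6·(x - 5).
The limit of the ratio is 5/3.

Final answer: 5/3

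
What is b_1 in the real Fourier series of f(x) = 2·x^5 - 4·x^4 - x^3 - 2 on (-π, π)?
b_1 = (1/π) ∫_{-π}^{π} f(x)·sin(1x) dx.
Evaluate the integral (use parity and integration by parts as needed): b_1 = -82·π^2 + 4·π^4 + 492.

Final answer: -82·π^2 + 4·π^4 + 492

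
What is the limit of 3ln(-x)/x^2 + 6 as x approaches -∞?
The quotient is an ∞/∞ indeterminate form as x → -∞.
Compare growth rates of the dominant terms (exponentials ≫ polynomials ≫ logarithms), or apply L'Hôpital's rule; the quotient → 0.
Adding the constant: 0 + 6 = 6. Limit = 6.

Final answer: 6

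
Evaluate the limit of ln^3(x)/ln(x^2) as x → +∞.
This is an ∞/∞ indeterminate form as x → +∞.
Write ln(x^2) = 2·ln(x), reducing the quotient to ln^2(x)/2 → ∞.
Limit = ∞.

Final answer: ∞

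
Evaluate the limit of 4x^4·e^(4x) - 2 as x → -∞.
The product is a 0·∞ indeterminate form at x → -∞.
Rewrite the product as 4x^4 / e^(-4x) (an ∞/∞ form) and apply L'Hôpital, or use the standard hierarchy e^(4|x|) ≫ |x^4| as x → -∞.
The indeterminate product → 0, so the limit = -2.

Final answer: -2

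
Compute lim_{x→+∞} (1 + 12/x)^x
As x → +∞: this is the defining limit (1 + 12/x)^x → e^12.
Limit = e^(12).

Final answer: e^(12)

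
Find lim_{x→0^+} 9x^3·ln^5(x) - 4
The product is a 0·∞ indeterminate form at x → 0⁺.
Rewrite the product as 9·ln^5(x) / x^(-3) and apply L'Hôpital, or use the standard hierarchy x^(-3) ≫ |ln x|^5 as x → 0⁺.
The indeterminate product → 0, so the limit = -4.

Final answer: -4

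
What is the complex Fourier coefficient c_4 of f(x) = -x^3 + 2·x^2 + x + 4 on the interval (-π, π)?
Compute the real Fourier coefficients first: a_4 = 1/2, b_4 = -11/16 + π^2/2.
Then c_4 = (a_4 − i·b_4)/2 = 1/4 - i·π^2/4 + 11·i/32.

Final answer: 1/4 - i·π^2/4 + 11·i/32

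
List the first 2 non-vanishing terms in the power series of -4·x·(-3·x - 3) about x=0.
12·x^2 + 12·x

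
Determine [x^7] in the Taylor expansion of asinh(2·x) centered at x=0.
Expand to order 7: asinh(2·x) = -40·x^7/7 + 12·x^5/5 - 4·x^3/3 + 2·x + O(x^8).
The coefficient of x^7 is -40/7.

Final answer: -40/7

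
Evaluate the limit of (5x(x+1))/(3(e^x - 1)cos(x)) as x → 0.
Both numerator and denominator → 0 as x → 0; this is a 0/0 indeterminate form.
Expand each to leading order near x = 0: numerator ~ 5·x, denominator ~ 3·x.
The limit of the ratio is 5/3.

Final answer: 5/3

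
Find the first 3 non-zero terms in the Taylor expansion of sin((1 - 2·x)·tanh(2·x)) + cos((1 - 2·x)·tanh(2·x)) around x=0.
-6·x^2 + 2·x + 1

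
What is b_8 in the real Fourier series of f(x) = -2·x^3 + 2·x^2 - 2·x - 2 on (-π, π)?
b_8 = (1/π) ∫_{-π}^{π} f(x)·sin(8x) dx.
Evaluate the integral (use parity and integration by parts as needed): b_8 = 29/64 + π^2/2.

Final answer: 29/64 + π^2/2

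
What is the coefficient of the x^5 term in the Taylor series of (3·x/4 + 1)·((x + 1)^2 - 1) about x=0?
Expand to order 5: (3·x/4 + 1)·((x + 1)^2 - 1) = 3·x^3/4 + 5·x^2/2 + 2·x + O(x^6).
The coefficient of x^5 is 0.

Final answer: 0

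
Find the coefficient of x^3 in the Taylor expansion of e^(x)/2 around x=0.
Expand to order 3: e^(x)/2 = x^3/12 + x^2/4 + x/2 + 1/2 + O(x^4).
The coefficient of x^3 is 1/12.

Final answer: 1/12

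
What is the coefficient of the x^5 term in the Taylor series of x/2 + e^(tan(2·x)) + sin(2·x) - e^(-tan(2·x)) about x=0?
Expand to order 5: x/2 + e^(tan(2·x)) + sin(2·x) - e^(-tan(2·x)) = 20·x^5 + 20·x^3/3 + 13·x/2 + O(x^6).
The coefficient of x^5 is 20.

Final answer: 20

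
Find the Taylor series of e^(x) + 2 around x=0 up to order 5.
x^5/120 + x^4/24 + x^3/6 + x^2/2 + x + 3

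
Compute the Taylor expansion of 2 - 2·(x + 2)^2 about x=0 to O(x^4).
-2·x^2 - 8·x - 6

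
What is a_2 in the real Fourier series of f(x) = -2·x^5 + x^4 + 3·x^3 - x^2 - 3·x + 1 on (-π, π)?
a_2 = (1/π) ∫_{-π}^{π} f(x)·cos(2x) dx.
Evaluate the integral (use parity and integration by parts as needed): a_2 = -4 + 2·π^2.

Final answer: -4 + 2·π^2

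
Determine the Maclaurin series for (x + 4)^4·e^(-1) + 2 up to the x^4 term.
x^4·e^(-1) + 16·x^3·e^(-1) + 96·x^2·e^(-1) + 256·x·e^(-1) + 2 + 256·e^(-1)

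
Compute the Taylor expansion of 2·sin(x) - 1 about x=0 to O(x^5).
-x^3/3 + 2·x - 1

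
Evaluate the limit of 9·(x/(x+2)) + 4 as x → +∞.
Evaluate the dominant behaviour as x → +∞; each term tends to a finite value or vanishes.
Limit = 13.

Final answer: 13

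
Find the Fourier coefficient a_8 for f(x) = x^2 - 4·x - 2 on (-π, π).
a_8 = (1/π) ∫_{-π}^{π} f(x)·cos(8x) dx.
Evaluate the integral (use parity and integration by parts as needed): a_8 = 1/16.

Final answer: 1/16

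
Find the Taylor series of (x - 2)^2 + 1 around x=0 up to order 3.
x^2 - 4·x + 5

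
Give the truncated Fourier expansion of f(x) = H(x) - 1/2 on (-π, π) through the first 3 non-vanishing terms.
2·sin(x)/π + 2·sin(3·x)/(3·π) + 2·sin(5·x)/(5·π)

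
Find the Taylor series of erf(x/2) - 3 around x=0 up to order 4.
-x^3/(12·√(π)) + x/√(π) - 3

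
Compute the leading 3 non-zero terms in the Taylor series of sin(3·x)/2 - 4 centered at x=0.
-9·x^3/4 + 3·x/2 - 4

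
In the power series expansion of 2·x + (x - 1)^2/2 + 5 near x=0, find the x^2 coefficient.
Expand to order 2: 2·x + (x - 1)^2/2 + 5 = x^2/2 + x + 11/2 + O(x^3).
The coefficient of x^2 is 1/2.

Final answer: 1/2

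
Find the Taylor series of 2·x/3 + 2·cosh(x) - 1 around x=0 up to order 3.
x^2 + 2·x/3 + 1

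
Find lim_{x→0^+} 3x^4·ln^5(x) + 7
The product is a 0·∞ indeterminate form at x → 0⁺.
Rewrite the product as 3·ln^5(x) / x^(-4) and apply L'Hôpital, or use the standard hierarchy x^(-4) ≫ |ln x|^5 as x → 0⁺.
The indeterminate product → 0, so the limit = 7.

Final answer: 7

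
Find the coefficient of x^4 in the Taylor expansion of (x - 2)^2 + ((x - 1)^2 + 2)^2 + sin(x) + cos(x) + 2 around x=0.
Expand to order 4: (x - 2)^2 + ((x - 1)^2 + 2)^2 + sin(x) + cos(x) + 2 = 25·x^4/24 - 25·x^3/6 + 21·x^2/2 - 15·x + 16 + O(x^5).
The coefficient of x^4 is 25/24.

Final answer: 25/24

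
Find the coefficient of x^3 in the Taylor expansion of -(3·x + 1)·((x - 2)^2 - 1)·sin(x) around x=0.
Expand to order 3: -(3·x + 1)·((x - 2)^2 - 1)·sin(x) = 23·x^3/2 - 5·x^2 - 3·x + O(x^4).
The coefficient of x^3 is 23/2.

Final answer: 23/2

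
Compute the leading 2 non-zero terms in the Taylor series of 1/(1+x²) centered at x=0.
1 - x^2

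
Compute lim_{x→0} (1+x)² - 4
Direct substitution at x = 0 gives -3.

Final answer: -3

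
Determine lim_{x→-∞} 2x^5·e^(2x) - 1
The product is a 0·∞ indeterminate form at x → -∞.
Rewrite the product as 2x^5 / e^(-2x) (an ∞/∞ form) and apply L'Hôpital, or use the standard hierarchy e^(2|x|) ≫ |x^5| as x → -∞.
The indeterminate product → 0, so the limit = -1.

Final answer: -1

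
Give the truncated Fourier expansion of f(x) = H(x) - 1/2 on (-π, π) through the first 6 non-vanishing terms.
2·sin(x)/π + 2·sin(3·x)/(3·π) + 2·sin(5·x)/(5·π) + 2·sin(7·x)/(7·π) + 2·sin(9·x)/(9·π) + 2·sin(11·x)/(11·π)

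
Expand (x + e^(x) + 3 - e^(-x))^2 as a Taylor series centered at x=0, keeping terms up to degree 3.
2·x^3 + 9·x^2 + 18·x + 9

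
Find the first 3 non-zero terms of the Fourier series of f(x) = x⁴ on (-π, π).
(48 - 8·π^2)·cos(x) + (-3 + 2·π^2)·cos(2·x) + π^4/5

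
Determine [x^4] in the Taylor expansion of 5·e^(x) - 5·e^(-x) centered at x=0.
Expand to order 4: 5·e^(x) - 5·e^(-x) = 5·x^3/3 + 10·x + O(x^5).
The coefficient of x^4 is 0.

Final answer: 0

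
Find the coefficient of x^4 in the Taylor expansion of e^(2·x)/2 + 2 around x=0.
Expand to order 4: e^(2·x)/2 + 2 = x^4/3 + 2·x^3/3 + x^2 + x + 5/2 + O(x^5).
The coefficient of x^4 is 1/3.

Final answer: 1/3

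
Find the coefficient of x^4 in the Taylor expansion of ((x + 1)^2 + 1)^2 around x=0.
Expand to order 4: ((x + 1)^2 + 1)^2 = x^4 + 4·x^3 + 8·x^2 + 8·x + 4 + O(x^5).
The coefficient of x^4 is 1.

Final answer: 1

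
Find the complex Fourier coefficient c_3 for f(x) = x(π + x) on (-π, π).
Compute the real Fourier coefficients first: a_3 = -4/9, b_3 = 2·π/3.
Then c_3 = (a_3 − i·b_3)/2 = -2/9 - i·π/3.

Final answer: -2/9 - i·π/3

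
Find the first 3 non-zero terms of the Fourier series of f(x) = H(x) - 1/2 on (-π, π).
2·sin(x)/π + 2·sin(3·x)/(3·π) + 2·sin(5·x)/(5·π)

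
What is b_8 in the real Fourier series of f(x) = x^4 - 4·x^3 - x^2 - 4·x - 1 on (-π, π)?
b_8 = (1/π) ∫_{-π}^{π} f(x)·sin(8x) dx.
Evaluate the integral (use parity and integration by parts as needed): b_8 = 29/32 + π^2.

Final answer: 29/32 + π^2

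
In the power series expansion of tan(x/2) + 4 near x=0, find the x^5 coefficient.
Expand to order 5: tan(x/2) + 4 = x^5/240 + x^3/24 + x/2 + 4 + O(x^6).
The coefficient of x^5 is 1/240.

Final answer: 1/240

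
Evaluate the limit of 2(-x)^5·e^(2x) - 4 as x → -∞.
The product is a 0·∞ indeterminate form at x → -∞.
Rewrite the product as 2(-x)^5 / e^(-2x) (an ∞/∞ form) and apply L'Hôpital, or use the standard hierarchy e^(2|x|) ≫ |(-x)^5| as x → -∞.
The indeterminate product → 0, so the limit = -4.

Final answer: -4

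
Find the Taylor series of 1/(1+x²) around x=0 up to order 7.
-x^6 + x^4 - x^2 + 1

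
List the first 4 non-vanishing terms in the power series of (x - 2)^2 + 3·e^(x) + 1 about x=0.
x^3/2 + 5·x^2/2 - x + 8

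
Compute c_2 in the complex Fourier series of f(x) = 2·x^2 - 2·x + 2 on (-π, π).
Compute the real Fourier coefficients first: a_2 = 2, b_2 = 2.
Then c_2 = (a_2 − i·b_2)/2 = 1 - i.

Final answer: 1 - i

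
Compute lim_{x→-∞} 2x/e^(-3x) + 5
The quotient is an ∞/∞ indeterminate form as x → -∞.
Compare growth rates of the dominant terms (exponentials ≫ polynomials ≫ logarithms), or apply L'Hôpital's rule; the quotient → 0.
Adding the constant: 0 + 5 = 5. Limit = 5.

Final answer: 5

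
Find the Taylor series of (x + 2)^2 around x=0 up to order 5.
x^2 + 4·x + 4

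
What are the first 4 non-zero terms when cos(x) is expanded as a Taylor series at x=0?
-x^6/720 + x^4/24 - x^2/2 + 1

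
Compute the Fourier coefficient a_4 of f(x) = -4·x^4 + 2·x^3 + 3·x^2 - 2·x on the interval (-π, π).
a_4 = (1/π) ∫_{-π}^{π} f(x)·cos(4x) dx.
Evaluate the integral (use parity and integration by parts as needed): a_4 = 3/2 - 2·π^2.

Final answer: 3/2 - 2·π^2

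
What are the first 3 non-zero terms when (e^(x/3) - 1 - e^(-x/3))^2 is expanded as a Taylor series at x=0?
4·x^2/9 - 4·x/3 + 1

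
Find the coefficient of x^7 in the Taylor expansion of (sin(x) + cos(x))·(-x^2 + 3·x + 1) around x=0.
Expand to order 7: (sin(x) + cos(x))·(-x^2 + 3·x + 1) = -4·x^7/315 - 13·x^6/720 + 3·x^5/10 + x^4/24 - 8·x^3/3 + 3·x^2/2 + 4·x + 1 + O(x^8).
The coefficient of x^7 is -4/315.

Final answer: -4/315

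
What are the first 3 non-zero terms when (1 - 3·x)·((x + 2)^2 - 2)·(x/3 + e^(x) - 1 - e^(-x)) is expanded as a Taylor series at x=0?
19·x^2/3 + 20·x/3 - 2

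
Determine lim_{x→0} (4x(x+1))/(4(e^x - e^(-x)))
Both numerator and denominator → 0 as x → 0; this is a 0/0 indeterminate form.
Expand each to leading order near x = 0: numerator ~ 4·x, denominator ~ 8·x.
The limit of the ratio is 1/2.

Final answer: 1/2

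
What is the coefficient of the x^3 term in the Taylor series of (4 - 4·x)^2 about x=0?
Expand to order 3: (4 - 4·x)^2 = 16·x^2 - 32·x + 16 + O(x^4).
The coefficient of x^3 is 0.

Final answer: 0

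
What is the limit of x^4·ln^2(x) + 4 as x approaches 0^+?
The product is a 0·∞ indeterminate form at x → 0⁺.
Rewrite the product as ln^2(x) / x^(-4) and apply L'Hôpital, or use the standard hierarchy x^(-4) ≫ |ln x|^2 as x → 0⁺.
The indeterminate product → 0, so the limit = 4.

Final answer: 4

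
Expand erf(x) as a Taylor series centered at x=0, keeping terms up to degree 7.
-x^7/(21·√(π)) + x^5/(5·√(π)) - 2·x^3/(3·√(π)) + 2·x/√(π)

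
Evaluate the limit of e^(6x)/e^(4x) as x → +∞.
This is an ∞/∞ indeterminate form as x → +∞.
Rewrite e^(6x)/e^(4x) = e^((6−4)x) = e^(2x); the exponent coefficient is 2 > 0 so e^(2x) → ∞.
Limit = ∞.

Final answer: ∞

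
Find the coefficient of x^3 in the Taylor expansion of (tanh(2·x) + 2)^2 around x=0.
Expand to order 3: (tanh(2·x) + 2)^2 = -32·x^3/3 + 4·x^2 + 8·x + 4 + O(x^4).
The coefficient of x^3 is -32/3.

Final answer: -32/3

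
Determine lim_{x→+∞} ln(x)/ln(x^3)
This is an ∞/∞ indeterminate form as x → +∞.
Write ln(x^3) = 3·ln(x), reducing the quotient to 1/3.
Limit = 1/3.

Final answer: 1/3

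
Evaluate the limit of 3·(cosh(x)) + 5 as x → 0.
Direct substitution at x = 0 gives 8.

Final answer: 8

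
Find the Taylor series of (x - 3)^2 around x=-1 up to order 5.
16 - 8·(x + 1) + (x + 1)^2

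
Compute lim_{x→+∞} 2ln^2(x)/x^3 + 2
The quotient is an ∞/∞ indeterminate form as x → +∞.
The polynomial denominator x^3 dominates the logarithmic numerator (any positive power of x ≫ ln^2(x) as x → ∞), so the quotient → 0.
Adding the constant: 0 + 2 = 2. Limit = 2.

Final answer: 2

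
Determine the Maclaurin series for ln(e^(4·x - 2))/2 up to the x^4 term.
2·x - 1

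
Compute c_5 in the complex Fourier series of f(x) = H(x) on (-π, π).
Compute the real Fourier coefficients first: a_5 = 0, b_5 = 2/(5·π).
Then c_5 = (a_5 − i·b_5)/2 = -i/(5·π).

Final answer: -i/(5·π)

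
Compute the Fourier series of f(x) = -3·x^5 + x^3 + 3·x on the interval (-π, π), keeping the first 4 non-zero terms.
(-726 - 6·π^4 + 122·π^2)·sin(x) + (-16·π^2 + 21 + 3·π^4)·sin(2·x) + (-2·π^4 - 38/27 + 46·π^2/9)·sin(3·x) + (-19·π^2/8 - 39/64 + 3·π^4/2)·sin(4·x)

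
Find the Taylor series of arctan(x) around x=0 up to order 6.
x^5/5 - x^3/3 + x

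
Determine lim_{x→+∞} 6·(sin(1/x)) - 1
Evaluate the dominant behaviour as x → +∞; each term tends to a finite value or vanishes.
Limit = -1.

Final answer: -1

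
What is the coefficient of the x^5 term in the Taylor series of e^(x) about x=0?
Expand to order 5: e^(x) = x^5/120 + x^4/24 + x^3/6 + x^2/2 + x + 1 + O(x^6).
The coefficient of x^5 is 1/120.

Final answer: 1/120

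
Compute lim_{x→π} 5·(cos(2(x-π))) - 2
Direct substitution at x = π gives 3.

Final answer: 3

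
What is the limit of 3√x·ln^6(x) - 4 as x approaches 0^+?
The product is a 0·∞ indeterminate form at x → 0⁺.
Rewrite the product as 3·ln^6(x) / x^(-1/2) and apply L'Hôpital, or use the standard hierarchy x^(-1/2) ≫ |ln x|^6 as x → 0⁺.
The indeterminate product → 0, so the limit = -4.

Final answer: -4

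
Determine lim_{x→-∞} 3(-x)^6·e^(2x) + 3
The product is a 0·∞ indeterminate form at x → -∞.
Rewrite the product as 3(-x)^6 / e^(-2x) (an ∞/∞ form) and apply L'Hôpital, or use the standard hierarchy e^(2|x|) ≫ |(-x)^6| as x → -∞.
The indeterminate product → 0, so the limit = 3.

Final answer: 3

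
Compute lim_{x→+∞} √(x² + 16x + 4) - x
This is an ∞ − ∞ indeterminate form.
Multiply and divide by the conjugate √(x²+16x + 4) + x; the x² terms cancel, leaving (16x + 4)/(√(x²+16x + 4)+x) → 16/2 = 8.
Limit = 8.

Final answer: 8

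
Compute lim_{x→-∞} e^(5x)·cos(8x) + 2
Evaluate the dominant behaviour as x → -∞; each term tends to a finite value or vanishes.
Limit = 2.

Final answer: 2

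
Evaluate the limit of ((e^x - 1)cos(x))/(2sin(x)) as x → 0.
Both numerator and denominator → 0 as x → 0; this is a 0/0 indeterminate form.
Expand each to leading order near x = 0: numerator ~ x, denominator ~ 2·x.
The limit of the ratio is 1/2.

Final answer: 1/2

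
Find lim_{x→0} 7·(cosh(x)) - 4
Direct substitution at x = 0 gives 3.

Final answer: 3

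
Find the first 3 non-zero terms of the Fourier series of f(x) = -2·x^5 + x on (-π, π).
(-478 - 4·π^4 + 80·π^2)·sin(x) + (-10·π^2 + 14 + 2·π^4)·sin(2·x) + (-4·π^4/3 - 106/81 + 80·π^2/27)·sin(3·x)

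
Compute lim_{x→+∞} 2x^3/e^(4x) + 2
The quotient is an ∞/∞ indeterminate form as x → +∞.
The exponential denominator e^(4x) dominates the polynomial numerator (e^x ≫ x^3 as x → ∞), so the quotient → 0.
Adding the constant: 0 + 2 = 2. Limit = 2.

Final answer: 2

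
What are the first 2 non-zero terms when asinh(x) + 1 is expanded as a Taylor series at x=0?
x + 1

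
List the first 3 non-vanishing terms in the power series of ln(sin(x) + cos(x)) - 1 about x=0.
-x^2 + x - 1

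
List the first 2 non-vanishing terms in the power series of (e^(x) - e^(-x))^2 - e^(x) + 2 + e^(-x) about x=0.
2 - 2·x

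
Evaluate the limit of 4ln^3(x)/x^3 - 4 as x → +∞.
The quotient is an ∞/∞ indeterminate form as x → +∞.
The polynomial denominator x^3 dominates the logarithmic numerator (any positive power of x ≫ ln^3(x) as x → ∞), so the quotient → 0.
Adding the constant: 0 - 4 = -4. Limit = -4.

Final answer: -4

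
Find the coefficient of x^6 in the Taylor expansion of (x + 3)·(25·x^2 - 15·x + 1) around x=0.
Expand to order 6: (x + 3)·(25·x^2 - 15·x + 1) = 25·x^3 + 60·x^2 - 44·x + 3 + O(x^7).
The coefficient of x^6 is 0.

Final answer: 0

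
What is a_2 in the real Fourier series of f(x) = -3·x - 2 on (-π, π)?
a_2 = (1/π) ∫_{-π}^{π} f(x)·cos(2x) dx.
Evaluate the integral (use parity and integration by parts as needed): a_2 = 0.

Final answer: 0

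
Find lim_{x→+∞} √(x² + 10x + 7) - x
This is an ∞ − ∞ indeterminate form.
Multiply and divide by the conjugate √(x²+10x + 7) + x; the x² terms cancel, leaving (10x + 7)/(√(x²+10x + 7)+x) → 10/2 = 5.
Limit = 5.

Final answer: 5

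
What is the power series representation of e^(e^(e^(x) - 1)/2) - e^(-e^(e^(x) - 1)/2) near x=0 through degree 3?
x^3·(3·e^(-1/2)/16 + 11·e^(1/2)/16) + x^2·(3·e^(-1/2)/8 + 5·e^(1/2)/8) + x·(e^(-1/2)/2 + e^(1/2)/2) - e^(-1/2) + e^(1/2)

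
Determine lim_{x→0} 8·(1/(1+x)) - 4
Direct substitution at x = 0 gives 4.

Final answer: 4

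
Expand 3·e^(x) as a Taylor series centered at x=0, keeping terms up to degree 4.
x^4/8 + x^3/2 + 3·x^2/2 + 3·x + 3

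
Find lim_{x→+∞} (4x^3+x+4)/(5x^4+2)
This is an ∞/∞ indeterminate form as x → +∞.
Divide numerator and denominator by x^4 and let the lower-order terms vanish; the numerator's degree 3 is below the denominator's degree 4, so the quotient → 0.
Limit = 0.

Final answer: 0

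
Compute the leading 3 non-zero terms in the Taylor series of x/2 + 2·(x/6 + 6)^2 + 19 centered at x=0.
x^2/18 + 9·x/2 + 91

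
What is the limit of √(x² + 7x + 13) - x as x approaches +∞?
This is an ∞ − ∞ indeterminate form.
Multiply and divide by the conjugate √(x²+7x + 13) + x; the x² terms cancel, leaving (7x + 13)/(√(x²+7x + 13)+x) → 7/2.
Limit = 7/2.

Final answer: 7/2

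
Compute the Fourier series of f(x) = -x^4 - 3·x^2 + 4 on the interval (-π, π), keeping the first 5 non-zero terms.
(-36 + 8·π^2)·cos(x) - 2·π^2·cos(2·x) + (20/27 + 8·π^2/9)·cos(3·x) + (-π^2/2 - 9/16)·cos(4·x) - π^4/5 - π^2 + 4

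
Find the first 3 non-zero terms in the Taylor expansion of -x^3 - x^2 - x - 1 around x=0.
-x^2 - x - 1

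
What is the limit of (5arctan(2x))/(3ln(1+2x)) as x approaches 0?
Both numerator and denominator → 0 as x → 0; this is a 0/0 indeterminate form.
Expand each to leading order near x = 0: numerator ~ 10·x, denominator ~ 6·x.
The limit of the ratio is 5/3.

Final answer: 5/3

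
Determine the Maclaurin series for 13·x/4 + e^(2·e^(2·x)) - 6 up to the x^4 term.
188·x^4·e^(2)/3 + 88·x^3·e^(2)/3 + 12·x^2·e^(2) + x·(13/4 + 4·e^(2)) - 6 + e^(2)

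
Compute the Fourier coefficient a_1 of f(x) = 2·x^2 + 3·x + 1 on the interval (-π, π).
a_1 = (1/π) ∫_{-π}^{π} f(x)·cos(1x) dx.
Evaluate the integral (use parity and integration by parts as needed): a_1 = -8.

Final answer: -8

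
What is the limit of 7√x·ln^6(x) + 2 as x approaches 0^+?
The product is a 0·∞ indeterminate form at x → 0⁺.
Rewrite the product as 7·ln^6(x) / x^(-1/2) and apply L'Hôpital, or use the standard hierarchy x^(-1/2) ≫ |ln x|^6 as x → 0⁺.
The indeterminate product → 0, so the limit = 2.

Final answer: 2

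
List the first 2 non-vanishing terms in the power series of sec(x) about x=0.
x^2/2 + 1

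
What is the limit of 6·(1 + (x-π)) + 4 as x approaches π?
Direct substitution at x = π gives 10.

Final answer: 10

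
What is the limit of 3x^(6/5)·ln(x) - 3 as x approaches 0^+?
The product is a 0·∞ indeterminate form at x → 0⁺.
Rewrite the product as 3·ln(x) / x^(-6/5) and apply L'Hôpital, or use the standard hierarchy x^(-6/5) ≫ |ln x| as x → 0⁺.
The indeterminate product → 0, so the limit = -3.

Final answer: -3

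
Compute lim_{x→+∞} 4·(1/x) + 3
Evaluate the dominant behaviour as x → +∞; each term tends to a finite value or vanishes.
Limit = 3.

Final answer: 3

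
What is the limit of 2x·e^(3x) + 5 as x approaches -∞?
The product is a 0·∞ indeterminate form at x → -∞.
Rewrite the product as 2x / e^(-3x) (an ∞/∞ form) and apply L'Hôpital, or use the standard hierarchy e^(3|x|) ≫ |x| as x → -∞.
The indeterminate product → 0, so the limit = 5.

Final answer: 5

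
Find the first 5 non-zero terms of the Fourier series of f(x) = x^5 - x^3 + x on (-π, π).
(-42·π^2 + 2·π^4 + 254)·sin(x) + (-π^4 - 10 + 6·π^2)·sin(2·x) + (-58·π^2/27 + 170/81 + 2·π^4/3)·sin(3·x) + (-π^4/2 - 59/64 + 9·π^2/8)·sin(4·x) + (-18·π^2/25 + 358/625 + 2·π^4/5)·sin(5·x)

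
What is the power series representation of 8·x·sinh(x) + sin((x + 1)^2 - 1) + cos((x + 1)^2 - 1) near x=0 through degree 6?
133·x^6/90 + 3·x^5/5 - x^4/2 - 10·x^3/3 + 7·x^2 + 2·x + 1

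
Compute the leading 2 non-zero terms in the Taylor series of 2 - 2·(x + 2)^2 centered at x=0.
-8·x - 6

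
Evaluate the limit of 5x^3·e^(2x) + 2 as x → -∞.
The product is a 0·∞ indeterminate form at x → -∞.
Rewrite the product as 5x^3 / e^(-2x) (an ∞/∞ form) and apply L'Hôpital, or use the standard hierarchy e^(2|x|) ≫ |x^3| as x → -∞.
The indeterminate product → 0, so the limit = 2.

Final answer: 2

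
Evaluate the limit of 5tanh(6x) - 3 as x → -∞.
Evaluate the dominant behaviour as x → -∞; each term tends to a finite value or vanishes.
Limit = -8.

Final answer: -8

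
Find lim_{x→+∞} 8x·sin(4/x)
As x → +∞: let u = 4/x → 0⁺; then 8·x·sin(4/x) = 8·4·sin(u)/u → 8·4·1 = 32.
Limit = 32.

Final answer: 32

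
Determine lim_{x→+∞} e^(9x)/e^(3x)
This is an ∞/∞ indeterminate form as x → +∞.
Rewrite e^(9x)/e^(3x) = e^((9−3)x) = e^(6x); the exponent coefficient is 6 > 0 so e^(6x) → ∞.
Limit = ∞.

Final answer: ∞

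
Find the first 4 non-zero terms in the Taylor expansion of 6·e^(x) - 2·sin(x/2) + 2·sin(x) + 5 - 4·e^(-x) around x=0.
11·x^3/8 + x^2 + 11·x + 7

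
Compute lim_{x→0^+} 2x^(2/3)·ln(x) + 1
The product is a 0·∞ indeterminate form at x → 0⁺.
Rewrite the product as 2·ln(x) / x^(-2/3) and apply L'Hôpital, or use the standard hierarchy x^(-2/3) ≫ |ln x| as x → 0⁺.
The indeterminate product → 0, so the limit = 1.

Final answer: 1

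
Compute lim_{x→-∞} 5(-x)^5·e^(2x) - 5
The product is a 0·∞ indeterminate form at x → -∞.
Rewrite the product as 5(-x)^5 / e^(-2x) (an ∞/∞ form) and apply L'Hôpital, or use the standard hierarchy e^(2|x|) ≫ |(-x)^5| as x → -∞.
The indeterminate product → 0, so the limit = -5.

Final answer: -5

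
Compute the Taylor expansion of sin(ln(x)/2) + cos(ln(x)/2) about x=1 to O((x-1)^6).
1 + (x - 1)/2 - 3·(x - 1)^2/8 + 13·(x - 1)^3/48 - 79·(x - 1)^4/384 + 125·(x - 1)^5/768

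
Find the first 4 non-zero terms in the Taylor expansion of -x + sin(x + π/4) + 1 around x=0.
-√(2)·x^3/12 - √(2)·x^2/4 + x·(-1 + √(2)/2) + √(2)/2 + 1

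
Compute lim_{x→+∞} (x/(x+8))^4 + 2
As x → +∞: x/(x+8) = 1/(1 + 8/x) → 1, and the 4th power of a limit-1 base also → 1; with the additive constant, 1 + 2 = 3.
Limit = 3.

Final answer: 3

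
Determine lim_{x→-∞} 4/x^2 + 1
Evaluate the dominant behaviour as x → -∞; each term tends to a finite value or vanishes.
Limit = 1.

Final answer: 1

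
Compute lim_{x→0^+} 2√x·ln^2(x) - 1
The product is a 0·∞ indeterminate form at x → 0⁺.
Rewrite the product as 2·ln^2(x) / x^(-1/2) and apply L'Hôpital, or use the standard hierarchy x^(-1/2) ≫ |ln x|^2 as x → 0⁺.
The indeterminate product → 0, so the limit = -1.

Final answer: -1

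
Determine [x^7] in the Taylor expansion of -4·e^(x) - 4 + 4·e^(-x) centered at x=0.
Expand to order 7: -4·e^(x) - 4 + 4·e^(-x) = -x^7/630 - x^5/15 - 4·x^3/3 - 8·x - 4 + O(x^8).
The coefficient of x^7 is -1/630.

Final answer: -1/630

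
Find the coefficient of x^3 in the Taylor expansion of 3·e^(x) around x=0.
Expand to order 3: 3·e^(x) = x^3/2 + 3·x^2/2 + 3·x + 3 + O(x^4).
The coefficient of x^3 is 1/2.

Final answer: 1/2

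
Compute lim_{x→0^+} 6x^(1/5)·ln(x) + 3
The product is a 0·∞ indeterminate form at x → 0⁺.
Rewrite the product as 6·ln(x) / x^(-1/5) and apply L'Hôpital, or use the standard hierarchy x^(-1/5) ≫ |ln x| as x → 0⁺.
The indeterminate product → 0, so the limit = 3.

Final answer: 3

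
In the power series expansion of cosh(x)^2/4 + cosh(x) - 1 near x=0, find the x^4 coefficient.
Expand to order 4: cosh(x)^2/4 + cosh(x) - 1 = x^4/8 + 3·x^2/4 + 1/4 + O(x^5).
The coefficient of x^4 is 1/8.

Final answer: 1/8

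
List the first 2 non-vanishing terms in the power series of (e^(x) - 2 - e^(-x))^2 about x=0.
4 - 8·x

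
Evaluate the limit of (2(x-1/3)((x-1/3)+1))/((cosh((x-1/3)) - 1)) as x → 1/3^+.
Both numerator and denominator → 0 as x → 1/3^+; this is a 0/0 indeterminate form.
Expand each to leading order near x = 1/3: numerator ~ 2·(x - 1/3), denominator ~ (x - 1/3)^2/2.
The limit of the ratio is ∞.

Final answer: ∞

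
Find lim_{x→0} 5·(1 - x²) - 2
Direct substitution at x = 0 gives 3.

Final answer: 3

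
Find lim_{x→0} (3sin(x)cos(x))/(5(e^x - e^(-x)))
Both numerator and denominator → 0 as x → 0; this is a 0/0 indeterminate form.
Expand each to leading order near x = 0: numerator ~ 3·x, denominator ~ 10·x.
The limit of the ratio is 3/10.

Final answer: 3/10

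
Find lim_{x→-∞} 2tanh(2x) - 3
Evaluate the dominant behaviour as x → -∞; each term tends to a finite value or vanishes.
Limit = -5.

Final answer: -5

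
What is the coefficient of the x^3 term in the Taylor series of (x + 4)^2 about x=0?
Expand to order 3: (x + 4)^2 = x^2 + 8·x + 16 + O(x^4).
The coefficient of x^3 is 0.

Final answer: 0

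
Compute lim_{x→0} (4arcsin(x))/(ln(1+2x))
Both numerator and denominator → 0 as x → 0; this is a 0/0 indeterminate form.
Expand each to leading order near x = 0: numerator ~ 4·x, denominator ~ 2·x.
The limit of the ratio is 2.

Final answer: 2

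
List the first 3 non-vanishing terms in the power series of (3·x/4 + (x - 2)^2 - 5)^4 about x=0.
475·x^2/8 + 13·x + 1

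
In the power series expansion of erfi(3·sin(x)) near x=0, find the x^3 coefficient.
Expand to order 3: erfi(3·sin(x)) = 17·x^3/√(π) + 6·x/√(π) + O(x^4).
The coefficient of x^3 is 17/√(π).

Final answer: 17/√(π)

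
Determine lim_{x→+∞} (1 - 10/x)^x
As x → +∞: this is the defining limit (1 - 10/x)^x → e^(-10).
Limit = e^(-10).

Final answer: e^(-10)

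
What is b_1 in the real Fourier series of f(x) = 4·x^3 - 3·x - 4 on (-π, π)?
b_1 = (1/π) ∫_{-π}^{π} f(x)·sin(1x) dx.
Evaluate the integral (use parity and integration by parts as needed): b_1 = -54 + 8·π^2.

Final answer: -54 + 8·π^2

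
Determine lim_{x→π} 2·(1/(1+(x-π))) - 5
Direct substitution at x = π gives -3.

Final answer: -3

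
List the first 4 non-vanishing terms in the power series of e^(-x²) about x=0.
-x^6/6 + x^4/2 - x^2 + 1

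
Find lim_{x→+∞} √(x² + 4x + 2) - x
This is an ∞ − ∞ indeterminate form.
Multiply and divide by the conjugate √(x²+4x + 2) + x; the x² terms cancel, leaving (4x + 2)/(√(x²+4x + 2)+x) → 4/2 = 2.
Limit = 2.

Final answer: 2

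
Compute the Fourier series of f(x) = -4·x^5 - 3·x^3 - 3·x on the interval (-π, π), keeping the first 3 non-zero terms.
(-930 - 8·π^4 + 154·π^2)·sin(x) + (-17·π^2 + 57/2 + 4·π^4)·sin(2·x) + (-8·π^4/3 - 374/81 + 106·π^2/27)·sin(3·x)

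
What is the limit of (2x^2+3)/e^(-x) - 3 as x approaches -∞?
The quotient is an ∞/∞ indeterminate form as x → -∞.
Compare growth rates of the dominant terms (exponentials ≫ polynomials ≫ logarithms), or apply L'Hôpital's rule; the quotient → 0.
Adding the constant: 0 - 3 = -3. Limit = -3.

Final answer: -3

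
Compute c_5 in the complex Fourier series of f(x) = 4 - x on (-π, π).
Compute the real Fourier coefficients first: a_5 = 0, b_5 = -2/5.
Then c_5 = (a_5 − i·b_5)/2 = i/5.

Final answer: i/5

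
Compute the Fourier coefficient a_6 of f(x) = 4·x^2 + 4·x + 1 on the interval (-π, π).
a_6 = (1/π) ∫_{-π}^{π} f(x)·cos(6x) dx.
Evaluate the integral (use parity and integration by parts as needed): a_6 = 4/9.

Final answer: 4/9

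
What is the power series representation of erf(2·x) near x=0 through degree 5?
32·x^5/(5·√(π)) - 16·x^3/(3·√(π)) + 4·x/√(π)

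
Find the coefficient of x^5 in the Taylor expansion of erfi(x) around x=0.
Expand to order 5: erfi(x) = x^5/(5·√(π)) + 2·x^3/(3·√(π)) + 2·x/√(π) + O(x^6).
The coefficient of x^5 is 1/(5·√(π)).

Final answer: 1/(5·√(π))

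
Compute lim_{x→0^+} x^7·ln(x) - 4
The product is a 0·∞ indeterminate form at x → 0⁺.
Rewrite the product as ln(x) / x^(-7) and apply L'Hôpital, or use the standard hierarchy x^(-7) ≫ |ln x| as x → 0⁺.
The indeterminate product → 0, so the limit = -4.

Final answer: -4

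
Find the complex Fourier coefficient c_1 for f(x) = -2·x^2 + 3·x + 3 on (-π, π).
Compute the real Fourier coefficients first: a_1 = 8, b_1 = 6.
Then c_1 = (a_1 − i·b_1)/2 = 4 - 3·i.

Final answer: 4 - 3·i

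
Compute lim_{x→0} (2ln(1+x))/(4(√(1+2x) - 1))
Both numerator and denominator → 0 as x → 0; this is a 0/0 indeterminate form.
Expand each to leading order near x = 0: numerator ~ 2·x, denominator ~ 4·x.
The limit of the ratio is 1/2.

Final answer: 1/2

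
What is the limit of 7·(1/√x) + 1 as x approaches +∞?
Evaluate the dominant behaviour as x → +∞; each term tends to a finite value or vanishes.
Limit = 1.

Final answer: 1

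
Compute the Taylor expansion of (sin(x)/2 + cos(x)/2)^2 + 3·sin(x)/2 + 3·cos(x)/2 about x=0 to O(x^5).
x^4/16 - 7·x^3/12 - 3·x^2/4 + 2·x + 7/4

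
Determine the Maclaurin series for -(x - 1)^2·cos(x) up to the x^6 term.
-29·x^6/720 + x^5/12 + 11·x^4/24 - x^3 - x^2/2 + 2·x - 1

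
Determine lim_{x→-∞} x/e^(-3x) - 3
The quotient is an ∞/∞ indeterminate form as x → -∞.
Compare growth rates of the dominant terms (exponentials ≫ polynomials ≫ logarithms), or apply L'Hôpital's rule; the quotient → 0.
Adding the constant: 0 - 3 = -3. Limit = -3.

Final answer: -3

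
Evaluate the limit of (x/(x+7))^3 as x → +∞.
As x → +∞: x/(x+7) = 1/(1 + 7/x) → 1, and the 3rd power of a limit-1 base also → 1.
Limit = 1.

Final answer: 1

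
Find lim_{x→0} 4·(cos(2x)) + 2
Direct substitution at x = 0 gives 6.

Final answer: 6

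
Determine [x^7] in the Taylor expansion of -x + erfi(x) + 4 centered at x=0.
Expand to order 7: -x + erfi(x) + 4 = x^7/(21·√(π)) + x^5/(5·√(π)) + 2·x^3/(3·√(π)) + x·(-1 + 2/√(π)) + 4 + O(x^8).
The coefficient of x^7 is 1/(21·√(π)).

Final answer: 1/(21·√(π))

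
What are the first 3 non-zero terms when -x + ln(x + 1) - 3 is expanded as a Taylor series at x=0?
x^3/3 - x^2/2 - 3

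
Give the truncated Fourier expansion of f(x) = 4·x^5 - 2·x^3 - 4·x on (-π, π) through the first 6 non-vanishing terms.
(-164·π^2 + 8·π^4 + 976)·sin(x) + (-4·π^4 - 29 + 22·π^2)·sin(2·x) + (-196·π^2/27 + 176/81 + 8·π^4/3)·sin(3·x) + (-2·π^4 + 11/16 + 7·π^2/2)·sin(4·x) + (-52·π^2/25 - 688/625 + 8·π^4/5)·sin(5·x) + (-4·π^4/3 + 89/81 + 38·π^2/27)·sin(6·x)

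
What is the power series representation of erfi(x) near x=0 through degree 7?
x^7/(21·√(π)) + x^5/(5·√(π)) + 2·x^3/(3·√(π)) + 2·x/√(π)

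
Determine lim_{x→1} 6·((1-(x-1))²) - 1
Direct substitution at x = 1 gives 5.

Final answer: 5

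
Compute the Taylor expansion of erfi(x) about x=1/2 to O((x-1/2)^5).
erfi(1/2) + 2·e^(1/4)·(x - 1/2)/√(π) + e^(1/4)·(x - 1/2)^2/√(π) + e^(1/4)·(x - 1/2)^3/√(π) + 7·e^(1/4)·(x - 1/2)^4/(12·√(π))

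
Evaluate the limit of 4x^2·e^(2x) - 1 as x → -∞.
The product is a 0·∞ indeterminate form at x → -∞.
Rewrite the product as 4x^2 / e^(-2x) (an ∞/∞ form) and apply L'Hôpital, or use the standard hierarchy e^(2|x|) ≫ |x^2| as x → -∞.
The indeterminate product → 0, so the limit = -1.

Final answer: -1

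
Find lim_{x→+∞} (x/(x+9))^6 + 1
As x → +∞: x/(x+9) = 1/(1 + 9/x) → 1, and the 6th power of a limit-1 base also → 1; with the additive constant, 1 + 1 = 2.
Limit = 2.

Final answer: 2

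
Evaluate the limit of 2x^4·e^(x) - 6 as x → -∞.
The product is a 0·∞ indeterminate form at x → -∞.
Rewrite the product as 2x^4 / e^(-x) (an ∞/∞ form) and apply L'Hôpital, or use the standard hierarchy e^(|x|) ≫ |x^4| as x → -∞.
The indeterminate product → 0, so the limit = -6.

Final answer: -6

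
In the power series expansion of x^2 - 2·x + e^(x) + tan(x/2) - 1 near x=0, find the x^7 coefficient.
Expand to order 7: x^2 - 2·x + e^(x) + tan(x/2) - 1 = 5·x^7/8064 + x^6/720 + x^5/80 + x^4/24 + 5·x^3/24 + 3·x^2/2 - x/2 + O(x^8).
The coefficient of x^7 is 5/8064.

Final answer: 5/8064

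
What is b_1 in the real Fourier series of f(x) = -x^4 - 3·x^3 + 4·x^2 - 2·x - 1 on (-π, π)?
b_1 = (1/π) ∫_{-π}^{π} f(x)·sin(1x) dx.
Evaluate the integral (use parity and integration by parts as needed): b_1 = 32 - 6·π^2.

Final answer: 32 - 6·π^2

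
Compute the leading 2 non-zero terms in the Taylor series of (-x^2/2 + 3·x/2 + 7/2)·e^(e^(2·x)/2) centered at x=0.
5·x·e^(1/2) + 7·e^(1/2)/2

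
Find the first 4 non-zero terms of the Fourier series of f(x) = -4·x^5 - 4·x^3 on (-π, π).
(-912 - 8·π^4 + 152·π^2)·sin(x) + (-16·π^2 + 24 + 4·π^4)·sin(2·x) + (-8·π^4/3 - 176/81 + 88·π^2/27)·sin(3·x) + (-π^2/2 + 3/16 + 2·π^4)·sin(4·x)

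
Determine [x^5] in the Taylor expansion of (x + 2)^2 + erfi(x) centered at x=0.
Expand to order 5: (x + 2)^2 + erfi(x) = x^5/(5·√(π)) + 2·x^3/(3·√(π)) + x^2 + x·(2/√(π) + 4) + 4 + O(x^6).
The coefficient of x^5 is 1/(5·√(π)).

Final answer: 1/(5·√(π))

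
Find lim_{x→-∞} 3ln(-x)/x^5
This is an ∞/∞ indeterminate form as x → -∞.
Compare growth rates of the dominant terms (exponentials ≫ polynomials ≫ logarithms), or apply L'Hôpital's rule; the quotient → 0.
Limit = 0.

Final answer: 0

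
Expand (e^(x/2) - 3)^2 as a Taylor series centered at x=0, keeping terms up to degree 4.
5·x^4/192 + x^3/24 - x^2/4 - 2·x + 4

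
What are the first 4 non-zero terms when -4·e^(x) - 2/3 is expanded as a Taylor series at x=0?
-2·x^3/3 - 2·x^2 - 4·x - 14/3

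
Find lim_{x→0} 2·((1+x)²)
Direct substitution at x = 0 gives 2.

Final answer: 2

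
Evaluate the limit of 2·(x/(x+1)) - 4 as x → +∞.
Evaluate the dominant behaviour as x → +∞; each term tends to a finite value or vanishes.
Limit = -2.

Final answer: -2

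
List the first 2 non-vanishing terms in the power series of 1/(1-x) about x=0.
x + 1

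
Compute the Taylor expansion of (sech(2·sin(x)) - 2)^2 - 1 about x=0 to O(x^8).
-8·x^6/15 - 4·x^4 + 4·x^2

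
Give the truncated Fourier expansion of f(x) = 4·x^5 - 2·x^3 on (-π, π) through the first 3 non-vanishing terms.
(-164·π^2 + 8·π^4 + 984)·sin(x) + (-4·π^4 - 33 + 22·π^2)·sin(2·x) + (-196·π^2/27 + 392/81 + 8·π^4/3)·sin(3·x)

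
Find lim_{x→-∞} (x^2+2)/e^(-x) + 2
The quotient is an ∞/∞ indeterminate form as x → -∞.
Compare growth rates of the dominant terms (exponentials ≫ polynomials ≫ logarithms), or apply L'Hôpital's rule; the quotient → 0.
Adding the constant: 0 + 2 = 2. Limit = 2.

Final answer: 2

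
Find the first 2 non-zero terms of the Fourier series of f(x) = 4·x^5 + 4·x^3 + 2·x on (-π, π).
(-152·π^2 + 8·π^4 + 916)·sin(x) + (-4·π^4 - 26 + 16·π^2)·sin(2·x)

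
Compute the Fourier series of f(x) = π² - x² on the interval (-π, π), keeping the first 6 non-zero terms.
4·cos(x) - cos(2·x) + 4·cos(3·x)/9 - cos(4·x)/4 + 4·cos(5·x)/25 + 2·π^2/3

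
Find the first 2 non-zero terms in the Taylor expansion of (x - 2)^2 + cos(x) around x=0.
5 - 4·x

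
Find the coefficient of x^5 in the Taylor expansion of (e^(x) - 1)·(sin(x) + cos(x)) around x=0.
Expand to order 5: (e^(x) - 1)·(sin(x) + cos(x)) = -3·x^5/40 - 5·x^4/24 + x^3/6 + 3·x^2/2 + x + O(x^6).
The coefficient of x^5 is -3/40.

Final answer: -3/40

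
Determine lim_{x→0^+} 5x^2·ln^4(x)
This is a 0·∞ indeterminate form at x → 0⁺.
Rewrite the product as 5·ln^4(x) / x^(-2) and apply L'Hôpital, or use the standard hierarchy x^(-2) ≫ |ln x|^4 as x → 0⁺.
The indeterminate product → 0, so the limit = 0.

Final answer: 0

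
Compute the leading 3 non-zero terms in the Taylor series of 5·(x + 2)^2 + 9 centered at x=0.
5·x^2 + 20·x + 29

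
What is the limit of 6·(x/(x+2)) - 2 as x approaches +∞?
Evaluate the dominant behaviour as x → +∞; each term tends to a finite value or vanishes.
Limit = 4.

Final answer: 4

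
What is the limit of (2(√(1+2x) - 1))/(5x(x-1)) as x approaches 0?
Both numerator and denominator → 0 as x → 0; this is a 0/0 indeterminate form.
Expand each to leading order near x = 0: numerator ~ 2·x, denominator ~ -5·x.
The limit of the ratio is -2/5.

Final answer: -2/5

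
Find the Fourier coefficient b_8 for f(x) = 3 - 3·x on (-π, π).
b_8 = (1/π) ∫_{-π}^{π} f(x)·sin(8x) dx.
Evaluate the integral (use parity and integration by parts as needed): b_8 = 3/4.

Final answer: 3/4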